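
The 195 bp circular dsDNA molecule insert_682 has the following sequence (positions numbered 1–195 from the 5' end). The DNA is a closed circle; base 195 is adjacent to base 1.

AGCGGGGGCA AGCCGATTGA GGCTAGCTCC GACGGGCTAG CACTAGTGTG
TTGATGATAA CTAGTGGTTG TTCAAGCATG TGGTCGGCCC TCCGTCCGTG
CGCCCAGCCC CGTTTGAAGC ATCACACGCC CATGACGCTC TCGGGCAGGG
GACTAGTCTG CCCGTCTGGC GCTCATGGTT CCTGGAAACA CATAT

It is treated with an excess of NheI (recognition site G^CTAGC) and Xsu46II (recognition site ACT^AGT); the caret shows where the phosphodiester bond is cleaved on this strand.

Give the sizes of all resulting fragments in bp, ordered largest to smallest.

NheI sites (GCTAGC) start at positions 22, 36.
NheI cuts after the first base of each site, so after positions 22, 36.
Xsu46II sites (ACTAGT) start at positions 42, 60, 152.
Xsu46II cuts after base 3 of each site, so after positions 44, 62, 154.
Combined cut positions: 22, 36, 44, 62, 154.
Circular molecule, 5 cuts → 5 fragments:
  23–36 → 14 bp
  37–44 → 8 bp
  45–62 → 18 bp
  63–154 → 92 bp
  155–195 then 1–22 → 41 + 22 = 63 bp
Sorted largest to smallest: 92, 63, 18, 14, 8 bp.

92, 63, 18, 14, 8 bp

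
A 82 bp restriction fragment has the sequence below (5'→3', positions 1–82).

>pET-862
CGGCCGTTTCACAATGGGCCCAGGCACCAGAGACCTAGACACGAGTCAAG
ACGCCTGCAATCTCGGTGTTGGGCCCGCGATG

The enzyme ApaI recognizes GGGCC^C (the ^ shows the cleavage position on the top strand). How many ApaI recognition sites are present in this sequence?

2

GGGCCC occurs starting at positions 16, 71.
ApaI cuts at 2 sites.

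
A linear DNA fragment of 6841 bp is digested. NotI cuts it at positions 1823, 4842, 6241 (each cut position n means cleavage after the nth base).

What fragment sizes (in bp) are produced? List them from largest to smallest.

Linear molecule, 3 cuts → 4 fragments:
  1823 − 0 = 1823 bp
  4842 − 1823 = 3019 bp
  6241 − 4842 = 1399 bp
  6841 − 6241 = 600 bp
Sorted largest to smallest: 3019, 1823, 1399, 600 bp.

3019, 1823, 1399, 600 bp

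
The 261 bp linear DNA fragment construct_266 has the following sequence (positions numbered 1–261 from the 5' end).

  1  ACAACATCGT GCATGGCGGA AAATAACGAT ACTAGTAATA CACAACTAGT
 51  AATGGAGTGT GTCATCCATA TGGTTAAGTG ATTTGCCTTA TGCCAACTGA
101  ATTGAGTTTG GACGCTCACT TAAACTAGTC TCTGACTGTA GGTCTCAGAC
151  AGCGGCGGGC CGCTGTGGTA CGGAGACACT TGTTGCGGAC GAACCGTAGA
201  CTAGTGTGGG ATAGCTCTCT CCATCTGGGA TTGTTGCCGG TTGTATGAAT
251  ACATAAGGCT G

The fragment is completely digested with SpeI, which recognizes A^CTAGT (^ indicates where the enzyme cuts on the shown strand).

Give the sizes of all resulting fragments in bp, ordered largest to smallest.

SpeI sites (ACTAGT) start at positions 31, 45, 124, 200.
SpeI cuts after the first base of each site, so after positions 31, 45, 124, 200.
Linear molecule, 4 cuts → 5 fragments:
  1–31 → 31 bp
  32–45 → 14 bp
  46–124 → 79 bp
  125–200 → 76 bp
  201–261 → 61 bp
Sorted largest to smallest: 79, 76, 61, 31, 14 bp.

79, 76, 61, 31, 14 bp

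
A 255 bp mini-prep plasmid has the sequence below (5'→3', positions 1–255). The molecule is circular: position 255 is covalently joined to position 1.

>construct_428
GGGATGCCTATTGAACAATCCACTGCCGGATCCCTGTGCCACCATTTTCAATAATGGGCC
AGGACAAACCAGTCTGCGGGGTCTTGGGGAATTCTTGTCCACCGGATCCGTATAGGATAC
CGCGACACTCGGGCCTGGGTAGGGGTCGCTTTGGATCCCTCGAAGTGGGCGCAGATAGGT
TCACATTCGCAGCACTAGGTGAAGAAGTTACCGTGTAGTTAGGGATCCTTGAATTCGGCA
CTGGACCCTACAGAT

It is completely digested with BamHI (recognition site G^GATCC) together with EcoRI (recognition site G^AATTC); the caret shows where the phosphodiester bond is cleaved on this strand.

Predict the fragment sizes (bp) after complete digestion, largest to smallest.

70, 61, 52, 49, 15, 8 bp

BamHI sites (GGATCC) start at positions 28, 104, 153, 223.
BamHI cuts after the first base of each site, so after positions 28, 104, 153, 223.
EcoRI sites (GAATTC) start at positions 89, 231.
EcoRI cuts after the first base of each site, so after positions 89, 231.
Combined cut positions: 28, 89, 104, 153, 223, 231.
Circular molecule, 6 cuts → 6 fragments:
  29–89 → 61 bp
  90–104 → 15 bp
  105–153 → 49 bp
  154–223 → 70 bp
  224–231 → 8 bp
  232–255 then 1–28 → 24 + 28 = 52 bp
Sorted largest to smallest: 70, 61, 52, 49, 15, 8 bp.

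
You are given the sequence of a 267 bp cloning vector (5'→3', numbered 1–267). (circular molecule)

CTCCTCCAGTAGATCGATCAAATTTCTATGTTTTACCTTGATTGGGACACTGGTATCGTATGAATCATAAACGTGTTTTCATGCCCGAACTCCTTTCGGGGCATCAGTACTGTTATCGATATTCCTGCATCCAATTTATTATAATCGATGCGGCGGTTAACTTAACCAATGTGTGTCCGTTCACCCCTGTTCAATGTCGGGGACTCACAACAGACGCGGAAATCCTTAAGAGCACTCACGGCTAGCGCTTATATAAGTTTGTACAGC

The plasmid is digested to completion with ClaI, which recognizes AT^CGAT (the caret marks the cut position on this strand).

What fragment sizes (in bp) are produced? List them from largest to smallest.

136, 102, 29 bp

ClaI sites (ATCGAT) start at positions 13, 115, 144.
ClaI cuts after base 2 of each site, so after positions 14, 116, 145.
Circular molecule, 3 cuts → 3 fragments:
  15–116 → 102 bp
  117–145 → 29 bp
  146–267 then 1–14 → 122 + 14 = 136 bp
Sorted largest to smallest: 136, 102, 29 bp.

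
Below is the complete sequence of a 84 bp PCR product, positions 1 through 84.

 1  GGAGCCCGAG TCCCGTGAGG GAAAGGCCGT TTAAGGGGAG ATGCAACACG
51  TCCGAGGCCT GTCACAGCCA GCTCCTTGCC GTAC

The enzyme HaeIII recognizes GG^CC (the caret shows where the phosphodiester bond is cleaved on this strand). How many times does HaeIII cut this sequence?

GGCC occurs starting at positions 25, 56.
HaeIII cuts at 2 sites.

2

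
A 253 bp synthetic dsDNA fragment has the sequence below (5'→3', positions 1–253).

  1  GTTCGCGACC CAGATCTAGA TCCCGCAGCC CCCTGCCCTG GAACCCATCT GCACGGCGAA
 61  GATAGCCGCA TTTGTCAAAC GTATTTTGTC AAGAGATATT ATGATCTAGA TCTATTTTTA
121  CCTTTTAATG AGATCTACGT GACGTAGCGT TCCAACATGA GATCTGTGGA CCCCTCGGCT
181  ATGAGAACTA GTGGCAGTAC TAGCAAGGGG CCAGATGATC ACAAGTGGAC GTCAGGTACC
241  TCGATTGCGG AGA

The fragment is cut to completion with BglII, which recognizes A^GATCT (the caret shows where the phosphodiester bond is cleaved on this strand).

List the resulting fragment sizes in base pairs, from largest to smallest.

96, 93, 29, 23, 12 bp

BglII sites (AGATCT) start at positions 12, 108, 131, 160.
BglII cuts after the first base of each site, so after positions 12, 108, 131, 160.
Linear molecule, 4 cuts → 5 fragments:
  1–12 → 12 bp
  13–108 → 96 bp
  109–131 → 23 bp
  132–160 → 29 bp
  161–253 → 93 bp
Sorted largest to smallest: 96, 93, 29, 23, 12 bp.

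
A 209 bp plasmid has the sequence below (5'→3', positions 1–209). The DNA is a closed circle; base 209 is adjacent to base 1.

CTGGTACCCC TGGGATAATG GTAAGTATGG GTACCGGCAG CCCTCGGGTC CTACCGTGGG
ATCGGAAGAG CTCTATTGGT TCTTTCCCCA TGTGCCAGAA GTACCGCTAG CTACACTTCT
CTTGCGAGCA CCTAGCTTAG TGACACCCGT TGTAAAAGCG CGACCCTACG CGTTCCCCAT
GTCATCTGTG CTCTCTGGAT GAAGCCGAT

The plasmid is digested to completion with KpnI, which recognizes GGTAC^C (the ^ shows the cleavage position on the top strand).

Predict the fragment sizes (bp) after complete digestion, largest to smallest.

KpnI sites (GGTACC) start at positions 3, 30.
KpnI cuts after base 5 of each site (before the last base), so after positions 7, 34.
Circular molecule, 2 cuts → 2 fragments:
  8–34 → 27 bp
  35–209 then 1–7 → 175 + 7 = 182 bp
Sorted largest to smallest: 182, 27 bp.

182, 27 bp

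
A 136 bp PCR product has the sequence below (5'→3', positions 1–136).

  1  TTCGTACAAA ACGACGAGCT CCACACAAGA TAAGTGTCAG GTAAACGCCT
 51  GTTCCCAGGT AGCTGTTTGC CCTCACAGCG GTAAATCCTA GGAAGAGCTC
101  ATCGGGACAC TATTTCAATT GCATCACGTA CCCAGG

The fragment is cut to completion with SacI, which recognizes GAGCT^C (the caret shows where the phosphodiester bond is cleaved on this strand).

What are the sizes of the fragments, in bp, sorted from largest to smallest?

SacI sites (GAGCTC) start at positions 16, 95.
SacI cuts after base 5 of each site (before the last base), so after positions 20, 99.
Linear molecule, 2 cuts → 3 fragments:
  1–20 → 20 bp
  21–99 → 79 bp
  100–136 → 37 bp
Sorted largest to smallest: 79, 37, 20 bp.

79, 37, 20 bp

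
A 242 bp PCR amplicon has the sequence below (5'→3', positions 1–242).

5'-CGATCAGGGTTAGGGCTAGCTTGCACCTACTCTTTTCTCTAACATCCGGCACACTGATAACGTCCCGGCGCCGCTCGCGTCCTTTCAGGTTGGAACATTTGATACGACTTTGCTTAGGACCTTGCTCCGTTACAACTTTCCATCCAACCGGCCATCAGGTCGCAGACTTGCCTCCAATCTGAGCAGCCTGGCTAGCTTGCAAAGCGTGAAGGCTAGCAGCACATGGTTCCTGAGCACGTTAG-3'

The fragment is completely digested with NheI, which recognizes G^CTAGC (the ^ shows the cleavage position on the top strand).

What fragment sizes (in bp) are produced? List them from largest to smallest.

NheI sites (GCTAGC) start at positions 15, 191, 212.
NheI cuts after the first base of each site, so after positions 15, 191, 212.
Linear molecule, 3 cuts → 4 fragments:
  1–15 → 15 bp
  16–191 → 176 bp
  192–212 → 21 bp
  213–242 → 30 bp
Sorted largest to smallest: 176, 30, 21, 15 bp.

176, 30, 21, 15 bp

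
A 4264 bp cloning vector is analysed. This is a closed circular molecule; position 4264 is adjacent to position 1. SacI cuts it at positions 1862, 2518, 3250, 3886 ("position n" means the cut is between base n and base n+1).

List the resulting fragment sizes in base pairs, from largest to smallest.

2240, 732, 656, 636 bp

Circular molecule, 4 cuts → 4 fragments:
  2518 − 1862 = 656 bp
  3250 − 2518 = 732 bp
  3886 − 3250 = 636 bp
  wrap: 4264 − 3886 + 1862 = 2240 bp
Sorted largest to smallest: 2240, 732, 656, 636 bp.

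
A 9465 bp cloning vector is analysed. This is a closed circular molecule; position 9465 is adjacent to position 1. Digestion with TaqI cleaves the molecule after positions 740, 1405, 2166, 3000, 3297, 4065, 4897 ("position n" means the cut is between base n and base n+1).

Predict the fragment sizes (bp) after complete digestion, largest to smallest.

Circular molecule, 7 cuts → 7 fragments:
  1405 − 740 = 665 bp
  2166 − 1405 = 761 bp
  3000 − 2166 = 834 bp
  3297 − 3000 = 297 bp
  4065 − 3297 = 768 bp
  4897 − 4065 = 832 bp
  wrap: 9465 − 4897 + 740 = 5308 bp
Sorted largest to smallest: 5308, 834, 832, 768, 761, 665, 297 bp.

5308, 834, 832, 768, 761, 665, 297 bp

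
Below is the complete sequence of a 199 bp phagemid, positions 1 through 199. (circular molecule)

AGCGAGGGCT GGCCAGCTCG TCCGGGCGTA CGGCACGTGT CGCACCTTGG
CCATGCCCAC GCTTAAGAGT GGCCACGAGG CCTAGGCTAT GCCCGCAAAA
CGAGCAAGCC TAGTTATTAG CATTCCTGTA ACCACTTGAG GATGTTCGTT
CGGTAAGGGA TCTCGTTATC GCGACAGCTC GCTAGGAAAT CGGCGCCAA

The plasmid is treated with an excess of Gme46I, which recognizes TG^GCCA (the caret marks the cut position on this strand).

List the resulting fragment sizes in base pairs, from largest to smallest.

Gme46I sites (TGGCCA) start at positions 10, 48, 70.
Gme46I cuts after base 2 of each site, so after positions 11, 49, 71.
Circular molecule, 3 cuts → 3 fragments:
  12–49 → 38 bp
  50–71 → 22 bp
  72–199 then 1–11 → 128 + 11 = 139 bp
Sorted largest to smallest: 139, 38, 22 bp.

139, 38, 22 bp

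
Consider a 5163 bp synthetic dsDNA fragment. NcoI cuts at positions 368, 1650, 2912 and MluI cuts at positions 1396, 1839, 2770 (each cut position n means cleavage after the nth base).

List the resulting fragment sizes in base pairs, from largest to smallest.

2251, 1028, 931, 368, 254, 189, 142 bp

Combined cut positions (sorted): 368, 1396, 1650, 1839, 2770, 2912.
Linear molecule, 6 cuts → 7 fragments:
  368 − 0 = 368 bp
  1396 − 368 = 1028 bp
  1650 − 1396 = 254 bp
  1839 − 1650 = 189 bp
  2770 − 1839 = 931 bp
  2912 − 2770 = 142 bp
  5163 − 2912 = 2251 bp
Sorted largest to smallest: 2251, 1028, 931, 368, 254, 189, 142 bp.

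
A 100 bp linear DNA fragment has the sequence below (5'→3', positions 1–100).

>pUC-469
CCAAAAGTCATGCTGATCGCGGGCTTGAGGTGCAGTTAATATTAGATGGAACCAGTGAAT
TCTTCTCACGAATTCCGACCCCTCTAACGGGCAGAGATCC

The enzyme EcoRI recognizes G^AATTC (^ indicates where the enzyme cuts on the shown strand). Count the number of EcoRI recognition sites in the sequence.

2

GAATTC occurs starting at positions 57, 70.
EcoRI cuts at 2 sites.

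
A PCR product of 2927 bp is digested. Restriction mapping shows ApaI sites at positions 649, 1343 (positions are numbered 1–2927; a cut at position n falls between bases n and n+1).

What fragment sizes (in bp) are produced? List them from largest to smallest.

1584, 694, 649 bp

Linear molecule, 2 cuts → 3 fragments:
  649 − 0 = 649 bp
  1343 − 649 = 694 bp
  2927 − 1343 = 1584 bp
Sorted largest to smallest: 1584, 694, 649 bp.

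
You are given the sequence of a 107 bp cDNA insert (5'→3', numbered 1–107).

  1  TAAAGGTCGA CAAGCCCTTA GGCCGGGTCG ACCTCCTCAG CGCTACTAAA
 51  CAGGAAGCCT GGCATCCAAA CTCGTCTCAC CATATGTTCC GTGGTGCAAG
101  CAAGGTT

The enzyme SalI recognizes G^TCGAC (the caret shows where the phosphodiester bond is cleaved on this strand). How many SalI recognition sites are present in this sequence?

GTCGAC occurs starting at positions 6, 27.
SalI cuts at 2 sites.

2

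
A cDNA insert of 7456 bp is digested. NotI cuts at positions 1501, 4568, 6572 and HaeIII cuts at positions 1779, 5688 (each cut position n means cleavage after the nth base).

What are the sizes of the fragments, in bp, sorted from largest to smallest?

2789, 1501, 1120, 884, 884, 278 bp

Combined cut positions (sorted): 1501, 1779, 4568, 5688, 6572.
Linear molecule, 5 cuts → 6 fragments:
  1501 − 0 = 1501 bp
  1779 − 1501 = 278 bp
  4568 − 1779 = 2789 bp
  5688 − 4568 = 1120 bp
  6572 − 5688 = 884 bp
  7456 − 6572 = 884 bp
Sorted largest to smallest: 2789, 1501, 1120, 884, 884, 278 bp.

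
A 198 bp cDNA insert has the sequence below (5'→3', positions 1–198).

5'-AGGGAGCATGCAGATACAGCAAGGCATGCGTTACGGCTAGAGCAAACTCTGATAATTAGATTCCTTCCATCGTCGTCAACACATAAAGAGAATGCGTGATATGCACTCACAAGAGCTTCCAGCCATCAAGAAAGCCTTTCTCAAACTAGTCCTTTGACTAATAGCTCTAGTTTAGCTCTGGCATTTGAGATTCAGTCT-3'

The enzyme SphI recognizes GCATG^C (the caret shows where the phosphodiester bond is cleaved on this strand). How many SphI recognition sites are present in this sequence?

2

GCATGC occurs starting at positions 6, 24.
SphI cuts at 2 sites.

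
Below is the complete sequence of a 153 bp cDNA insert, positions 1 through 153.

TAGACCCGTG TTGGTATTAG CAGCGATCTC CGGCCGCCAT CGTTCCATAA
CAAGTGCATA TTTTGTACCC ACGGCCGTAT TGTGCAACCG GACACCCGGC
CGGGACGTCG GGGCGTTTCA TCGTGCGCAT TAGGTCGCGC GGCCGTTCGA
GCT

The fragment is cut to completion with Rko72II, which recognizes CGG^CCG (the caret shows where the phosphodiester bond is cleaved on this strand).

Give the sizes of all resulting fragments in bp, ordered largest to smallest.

43, 41, 33, 25, 11 bp

Rko72II sites (CGGCCG) start at positions 31, 72, 97, 140.
Rko72II cuts after base 3 of each site, so after positions 33, 74, 99, 142.
Linear molecule, 4 cuts → 5 fragments:
  1–33 → 33 bp
  34–74 → 41 bp
  75–99 → 25 bp
  100–142 → 43 bp
  143–153 → 11 bp
Sorted largest to smallest: 43, 41, 33, 25, 11 bp.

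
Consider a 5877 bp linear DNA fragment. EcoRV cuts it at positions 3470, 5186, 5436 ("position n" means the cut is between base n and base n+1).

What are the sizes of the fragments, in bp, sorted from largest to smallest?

Linear molecule, 3 cuts → 4 fragments:
  3470 − 0 = 3470 bp
  5186 − 3470 = 1716 bp
  5436 − 5186 = 250 bp
  5877 − 5436 = 441 bp
Sorted largest to smallest: 3470, 1716, 441, 250 bp.

3470, 1716, 441, 250 bp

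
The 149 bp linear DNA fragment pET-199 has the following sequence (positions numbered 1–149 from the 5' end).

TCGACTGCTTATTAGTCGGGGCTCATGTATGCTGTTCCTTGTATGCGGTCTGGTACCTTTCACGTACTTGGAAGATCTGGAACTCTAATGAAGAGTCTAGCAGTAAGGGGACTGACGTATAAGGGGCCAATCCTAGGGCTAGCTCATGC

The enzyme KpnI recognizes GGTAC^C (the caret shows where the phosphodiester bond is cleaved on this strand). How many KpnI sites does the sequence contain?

1

GGTACC occurs starting at position 52.
KpnI cuts at 1 site.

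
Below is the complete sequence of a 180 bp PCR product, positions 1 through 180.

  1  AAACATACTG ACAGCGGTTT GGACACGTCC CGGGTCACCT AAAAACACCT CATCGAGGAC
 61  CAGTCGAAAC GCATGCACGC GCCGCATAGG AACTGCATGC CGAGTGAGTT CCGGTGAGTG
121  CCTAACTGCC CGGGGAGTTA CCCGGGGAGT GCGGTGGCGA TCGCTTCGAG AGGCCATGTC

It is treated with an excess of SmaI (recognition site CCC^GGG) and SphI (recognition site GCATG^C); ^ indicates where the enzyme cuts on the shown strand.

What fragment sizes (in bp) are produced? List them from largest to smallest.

SmaI sites (CCCGGG) start at positions 29, 129, 141.
SmaI cuts after base 3 of each site, so after positions 31, 131, 143.
SphI sites (GCATGC) start at positions 71, 95.
SphI cuts after base 5 of each site (before the last base), so after positions 75, 99.
Combined cut positions: 31, 75, 99, 131, 143.
Linear molecule, 5 cuts → 6 fragments:
  1–31 → 31 bp
  32–75 → 44 bp
  76–99 → 24 bp
  100–131 → 32 bp
  132–143 → 12 bp
  144–180 → 37 bp
Sorted largest to smallest: 44, 37, 32, 31, 24, 12 bp.

44, 37, 32, 31, 24, 12 bp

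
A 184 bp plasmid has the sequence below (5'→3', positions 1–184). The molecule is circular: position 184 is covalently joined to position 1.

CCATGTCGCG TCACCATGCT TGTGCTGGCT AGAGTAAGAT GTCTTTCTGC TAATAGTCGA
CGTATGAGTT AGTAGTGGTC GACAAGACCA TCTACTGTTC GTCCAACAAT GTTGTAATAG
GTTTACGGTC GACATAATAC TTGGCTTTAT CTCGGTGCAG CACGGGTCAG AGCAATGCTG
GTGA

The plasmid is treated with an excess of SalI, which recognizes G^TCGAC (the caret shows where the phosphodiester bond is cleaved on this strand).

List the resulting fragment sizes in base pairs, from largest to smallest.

SalI sites (GTCGAC) start at positions 56, 78, 128.
SalI cuts after the first base of each site, so after positions 56, 78, 128.
Circular molecule, 3 cuts → 3 fragments:
  57–78 → 22 bp
  79–128 → 50 bp
  129–184 then 1–56 → 56 + 56 = 112 bp
Sorted largest to smallest: 112, 50, 22 bp.

112, 50, 22 bp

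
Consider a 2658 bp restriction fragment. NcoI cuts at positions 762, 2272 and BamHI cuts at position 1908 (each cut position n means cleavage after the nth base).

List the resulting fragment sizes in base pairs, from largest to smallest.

1146, 762, 386, 364 bp

Combined cut positions (sorted): 762, 1908, 2272.
Linear molecule, 3 cuts → 4 fragments:
  762 − 0 = 762 bp
  1908 − 762 = 1146 bp
  2272 − 1908 = 364 bp
  2658 − 2272 = 386 bp
Sorted largest to smallest: 1146, 762, 386, 364 bp.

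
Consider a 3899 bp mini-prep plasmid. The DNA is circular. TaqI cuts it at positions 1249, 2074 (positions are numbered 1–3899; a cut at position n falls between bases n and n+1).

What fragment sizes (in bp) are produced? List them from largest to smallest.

Circular molecule, 2 cuts → 2 fragments:
  2074 − 1249 = 825 bp
  wrap: 3899 − 2074 + 1249 = 3074 bp
Sorted largest to smallest: 3074, 825 bp.

3074, 825 bp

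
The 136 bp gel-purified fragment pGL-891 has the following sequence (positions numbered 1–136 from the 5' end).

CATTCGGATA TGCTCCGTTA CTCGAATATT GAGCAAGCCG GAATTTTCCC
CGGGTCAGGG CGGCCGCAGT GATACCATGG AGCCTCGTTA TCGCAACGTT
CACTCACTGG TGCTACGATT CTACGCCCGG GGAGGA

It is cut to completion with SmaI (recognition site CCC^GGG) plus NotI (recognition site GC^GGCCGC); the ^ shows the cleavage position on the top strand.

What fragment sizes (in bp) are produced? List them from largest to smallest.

67, 51, 10, 8 bp

SmaI sites (CCCGGG) start at positions 49, 126.
SmaI cuts after base 3 of each site, so after positions 51, 128.
The NotI site (GCGGCCGC) starts at position 60.
NotI cuts after base 2 of each site, so after position 61.
Combined cut positions: 51, 61, 128.
Linear molecule, 3 cuts → 4 fragments:
  1–51 → 51 bp
  52–61 → 10 bp
  62–128 → 67 bp
  129–136 → 8 bp
Sorted largest to smallest: 67, 51, 10, 8 bp.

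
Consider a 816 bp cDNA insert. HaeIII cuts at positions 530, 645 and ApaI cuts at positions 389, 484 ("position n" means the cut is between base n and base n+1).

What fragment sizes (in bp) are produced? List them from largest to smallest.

Combined cut positions (sorted): 389, 484, 530, 645.
Linear molecule, 4 cuts → 5 fragments:
  389 − 0 = 389 bp
  484 − 389 = 95 bp
  530 − 484 = 46 bp
  645 − 530 = 115 bp
  816 − 645 = 171 bp
Sorted largest to smallest: 389, 171, 115, 95, 46 bp.

389, 171, 115, 95, 46 bp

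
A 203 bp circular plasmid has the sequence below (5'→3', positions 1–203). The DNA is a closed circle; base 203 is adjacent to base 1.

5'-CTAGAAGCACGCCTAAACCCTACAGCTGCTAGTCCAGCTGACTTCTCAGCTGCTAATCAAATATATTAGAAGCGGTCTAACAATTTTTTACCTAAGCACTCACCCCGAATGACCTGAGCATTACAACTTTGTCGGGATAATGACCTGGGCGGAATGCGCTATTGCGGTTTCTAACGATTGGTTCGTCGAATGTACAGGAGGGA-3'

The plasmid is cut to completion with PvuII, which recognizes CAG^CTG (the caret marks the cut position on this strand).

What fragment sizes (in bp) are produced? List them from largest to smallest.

179, 12, 12 bp

PvuII sites (CAGCTG) start at positions 23, 35, 47.
PvuII cuts after base 3 of each site, so after positions 25, 37, 49.
Circular molecule, 3 cuts → 3 fragments:
  26–37 → 12 bp
  38–49 → 12 bp
  50–203 then 1–25 → 154 + 25 = 179 bp
Sorted largest to smallest: 179, 12, 12 bp.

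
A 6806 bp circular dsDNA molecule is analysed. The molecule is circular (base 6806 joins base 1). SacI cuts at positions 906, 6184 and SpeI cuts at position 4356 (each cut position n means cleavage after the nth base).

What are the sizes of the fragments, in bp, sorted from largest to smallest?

3450, 1828, 1528 bp

Combined cut positions (sorted): 906, 4356, 6184.
Circular molecule, 3 cuts → 3 fragments:
  4356 − 906 = 3450 bp
  6184 − 4356 = 1828 bp
  wrap: 6806 − 6184 + 906 = 1528 bp
Sorted largest to smallest: 3450, 1828, 1528 bp.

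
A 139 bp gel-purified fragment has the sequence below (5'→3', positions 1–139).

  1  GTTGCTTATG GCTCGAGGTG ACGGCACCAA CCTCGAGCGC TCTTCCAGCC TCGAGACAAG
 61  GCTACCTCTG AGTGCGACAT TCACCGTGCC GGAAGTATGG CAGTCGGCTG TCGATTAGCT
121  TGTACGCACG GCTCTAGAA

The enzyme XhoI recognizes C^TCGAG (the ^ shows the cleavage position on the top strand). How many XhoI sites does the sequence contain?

CTCGAG occurs starting at positions 12, 32, 50.
XhoI cuts at 3 sites.

3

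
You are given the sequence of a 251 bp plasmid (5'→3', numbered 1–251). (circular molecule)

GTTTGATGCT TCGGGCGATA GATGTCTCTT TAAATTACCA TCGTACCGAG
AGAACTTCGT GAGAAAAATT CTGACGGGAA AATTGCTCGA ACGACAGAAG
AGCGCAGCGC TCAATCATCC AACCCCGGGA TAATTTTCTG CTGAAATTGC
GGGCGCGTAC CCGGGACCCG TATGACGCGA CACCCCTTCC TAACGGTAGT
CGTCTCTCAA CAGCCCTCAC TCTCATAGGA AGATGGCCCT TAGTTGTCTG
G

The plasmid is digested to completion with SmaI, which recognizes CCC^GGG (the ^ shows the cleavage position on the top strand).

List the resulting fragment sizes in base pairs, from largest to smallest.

SmaI sites (CCCGGG) start at positions 124, 160.
SmaI cuts after base 3 of each site, so after positions 126, 162.
Circular molecule, 2 cuts → 2 fragments:
  127–162 → 36 bp
  163–251 then 1–126 → 89 + 126 = 215 bp
Sorted largest to smallest: 215, 36 bp.

215, 36 bp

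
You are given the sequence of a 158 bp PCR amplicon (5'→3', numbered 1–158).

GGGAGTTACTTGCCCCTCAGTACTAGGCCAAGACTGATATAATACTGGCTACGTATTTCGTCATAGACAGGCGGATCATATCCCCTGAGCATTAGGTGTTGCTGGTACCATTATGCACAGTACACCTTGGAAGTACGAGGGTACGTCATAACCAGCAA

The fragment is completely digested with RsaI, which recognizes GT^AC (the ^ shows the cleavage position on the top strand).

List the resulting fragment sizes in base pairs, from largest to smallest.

85, 21, 16, 15, 13, 8 bp

RsaI sites (GTAC) start at positions 20, 105, 120, 133, 141.
RsaI cuts after base 2 of each site, so after positions 21, 106, 121, 134, 142.
Linear molecule, 5 cuts → 6 fragments:
  1–21 → 21 bp
  22–106 → 85 bp
  107–121 → 15 bp
  122–134 → 13 bp
  135–142 → 8 bp
  143–158 → 16 bp
Sorted largest to smallest: 85, 21, 16, 15, 13, 8 bp.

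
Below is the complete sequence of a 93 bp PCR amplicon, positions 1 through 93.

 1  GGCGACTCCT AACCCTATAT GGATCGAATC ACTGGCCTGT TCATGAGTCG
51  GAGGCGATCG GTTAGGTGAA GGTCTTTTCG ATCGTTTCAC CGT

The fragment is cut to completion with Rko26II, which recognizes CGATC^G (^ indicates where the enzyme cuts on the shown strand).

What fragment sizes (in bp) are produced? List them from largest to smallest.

59, 24, 10 bp

Rko26II sites (CGATCG) start at positions 55, 79.
Rko26II cuts after base 5 of each site (before the last base), so after positions 59, 83.
Linear molecule, 2 cuts → 3 fragments:
  1–59 → 59 bp
  60–83 → 24 bp
  84–93 → 10 bp
Sorted largest to smallest: 59, 24, 10 bp.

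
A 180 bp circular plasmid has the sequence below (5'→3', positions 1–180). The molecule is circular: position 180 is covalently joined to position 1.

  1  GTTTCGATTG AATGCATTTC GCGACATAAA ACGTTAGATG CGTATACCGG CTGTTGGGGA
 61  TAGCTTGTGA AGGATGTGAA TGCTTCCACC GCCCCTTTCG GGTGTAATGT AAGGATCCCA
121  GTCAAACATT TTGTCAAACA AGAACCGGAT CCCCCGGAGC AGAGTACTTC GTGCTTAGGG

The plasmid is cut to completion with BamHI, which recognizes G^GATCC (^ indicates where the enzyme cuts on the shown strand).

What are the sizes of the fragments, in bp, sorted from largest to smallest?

BamHI sites (GGATCC) start at positions 113, 147.
BamHI cuts after the first base of each site, so after positions 113, 147.
Circular molecule, 2 cuts → 2 fragments:
  114–147 → 34 bp
  148–180 then 1–113 → 33 + 113 = 146 bp
Sorted largest to smallest: 146, 34 bp.

146, 34 bp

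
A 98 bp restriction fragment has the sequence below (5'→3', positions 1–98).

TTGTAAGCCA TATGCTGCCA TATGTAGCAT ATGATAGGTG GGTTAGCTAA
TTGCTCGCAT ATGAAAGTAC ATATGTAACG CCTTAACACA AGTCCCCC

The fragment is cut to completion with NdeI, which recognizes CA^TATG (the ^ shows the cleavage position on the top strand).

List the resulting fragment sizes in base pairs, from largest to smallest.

30, 27, 12, 10, 10, 9 bp

NdeI sites (CATATG) start at positions 9, 19, 28, 58, 70.
NdeI cuts after base 2 of each site, so after positions 10, 20, 29, 59, 71.
Linear molecule, 5 cuts → 6 fragments:
  1–10 → 10 bp
  11–20 → 10 bp
  21–29 → 9 bp
  30–59 → 30 bp
  60–71 → 12 bp
  72–98 → 27 bp
Sorted largest to smallest: 30, 27, 12, 10, 10, 9 bp.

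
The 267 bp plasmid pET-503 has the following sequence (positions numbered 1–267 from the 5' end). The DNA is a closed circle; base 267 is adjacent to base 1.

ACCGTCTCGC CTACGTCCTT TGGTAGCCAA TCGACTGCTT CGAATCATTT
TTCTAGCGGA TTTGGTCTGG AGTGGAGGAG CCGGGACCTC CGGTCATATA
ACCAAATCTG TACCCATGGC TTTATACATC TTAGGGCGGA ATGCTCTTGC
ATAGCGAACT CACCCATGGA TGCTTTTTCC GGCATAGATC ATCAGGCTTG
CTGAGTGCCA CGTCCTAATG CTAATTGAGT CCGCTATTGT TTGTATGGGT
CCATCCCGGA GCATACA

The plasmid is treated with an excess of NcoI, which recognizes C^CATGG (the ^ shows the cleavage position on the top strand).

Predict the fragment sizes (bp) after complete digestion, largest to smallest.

NcoI sites (CCATGG) start at positions 114, 164.
NcoI cuts after the first base of each site, so after positions 114, 164.
Circular molecule, 2 cuts → 2 fragments:
  115–164 → 50 bp
  165–267 then 1–114 → 103 + 114 = 217 bp
Sorted largest to smallest: 217, 50 bp.

217, 50 bp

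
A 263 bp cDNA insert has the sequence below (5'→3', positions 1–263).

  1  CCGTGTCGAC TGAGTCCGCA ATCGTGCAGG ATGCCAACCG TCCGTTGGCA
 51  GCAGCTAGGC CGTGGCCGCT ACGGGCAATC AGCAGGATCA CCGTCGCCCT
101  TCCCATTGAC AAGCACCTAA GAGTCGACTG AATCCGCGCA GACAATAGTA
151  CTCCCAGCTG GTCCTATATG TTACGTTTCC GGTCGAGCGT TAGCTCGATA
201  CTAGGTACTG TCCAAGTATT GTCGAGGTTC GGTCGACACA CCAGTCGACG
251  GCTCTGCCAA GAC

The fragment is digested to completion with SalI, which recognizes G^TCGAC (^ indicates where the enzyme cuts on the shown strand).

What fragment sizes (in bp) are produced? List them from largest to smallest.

SalI sites (GTCGAC) start at positions 5, 123, 232, 244.
SalI cuts after the first base of each site, so after positions 5, 123, 232, 244.
Linear molecule, 4 cuts → 5 fragments:
  1–5 → 5 bp
  6–123 → 118 bp
  124–232 → 109 bp
  233–244 → 12 bp
  245–263 → 19 bp
Sorted largest to smallest: 118, 109, 19, 12, 5 bp.

118, 109, 19, 12, 5 bp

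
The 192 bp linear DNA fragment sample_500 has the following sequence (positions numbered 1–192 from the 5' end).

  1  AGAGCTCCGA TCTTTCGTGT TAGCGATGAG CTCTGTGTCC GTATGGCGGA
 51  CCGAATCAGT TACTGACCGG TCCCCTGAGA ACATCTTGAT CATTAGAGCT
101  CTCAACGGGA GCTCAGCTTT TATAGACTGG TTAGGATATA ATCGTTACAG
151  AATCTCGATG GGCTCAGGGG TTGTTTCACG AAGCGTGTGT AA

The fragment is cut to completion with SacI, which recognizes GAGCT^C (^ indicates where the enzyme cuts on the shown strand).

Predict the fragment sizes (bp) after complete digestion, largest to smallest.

SacI sites (GAGCTC) start at positions 2, 28, 96, 109.
SacI cuts after base 5 of each site (before the last base), so after positions 6, 32, 100, 113.
Linear molecule, 4 cuts → 5 fragments:
  1–6 → 6 bp
  7–32 → 26 bp
  33–100 → 68 bp
  101–113 → 13 bp
  114–192 → 79 bp
Sorted largest to smallest: 79, 68, 26, 13, 6 bp.

79, 68, 26, 13, 6 bp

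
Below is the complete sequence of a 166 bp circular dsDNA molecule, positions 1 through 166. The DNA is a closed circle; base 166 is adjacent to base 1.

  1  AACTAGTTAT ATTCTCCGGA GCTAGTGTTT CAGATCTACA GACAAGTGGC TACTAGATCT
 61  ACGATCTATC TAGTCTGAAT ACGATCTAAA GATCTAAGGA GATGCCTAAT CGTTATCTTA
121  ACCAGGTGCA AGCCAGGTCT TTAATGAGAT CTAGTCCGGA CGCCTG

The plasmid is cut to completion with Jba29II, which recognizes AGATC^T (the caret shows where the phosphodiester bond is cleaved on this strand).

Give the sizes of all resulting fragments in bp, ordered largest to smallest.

Jba29II sites (AGATCT) start at positions 32, 55, 90, 147.
Jba29II cuts after base 5 of each site (before the last base), so after positions 36, 59, 94, 151.
Circular molecule, 4 cuts → 4 fragments:
  37–59 → 23 bp
  60–94 → 35 bp
  95–151 → 57 bp
  152–166 then 1–36 → 15 + 36 = 51 bp
Sorted largest to smallest: 57, 51, 35, 23 bp.

57, 51, 35, 23 bp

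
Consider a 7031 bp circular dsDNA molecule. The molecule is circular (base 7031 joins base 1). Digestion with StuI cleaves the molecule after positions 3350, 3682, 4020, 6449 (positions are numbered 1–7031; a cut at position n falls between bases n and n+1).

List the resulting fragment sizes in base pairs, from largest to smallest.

Circular molecule, 4 cuts → 4 fragments:
  3682 − 3350 = 332 bp
  4020 − 3682 = 338 bp
  6449 − 4020 = 2429 bp
  wrap: 7031 − 6449 + 3350 = 3932 bp
Sorted largest to smallest: 3932, 2429, 338, 332 bp.

3932, 2429, 338, 332 bp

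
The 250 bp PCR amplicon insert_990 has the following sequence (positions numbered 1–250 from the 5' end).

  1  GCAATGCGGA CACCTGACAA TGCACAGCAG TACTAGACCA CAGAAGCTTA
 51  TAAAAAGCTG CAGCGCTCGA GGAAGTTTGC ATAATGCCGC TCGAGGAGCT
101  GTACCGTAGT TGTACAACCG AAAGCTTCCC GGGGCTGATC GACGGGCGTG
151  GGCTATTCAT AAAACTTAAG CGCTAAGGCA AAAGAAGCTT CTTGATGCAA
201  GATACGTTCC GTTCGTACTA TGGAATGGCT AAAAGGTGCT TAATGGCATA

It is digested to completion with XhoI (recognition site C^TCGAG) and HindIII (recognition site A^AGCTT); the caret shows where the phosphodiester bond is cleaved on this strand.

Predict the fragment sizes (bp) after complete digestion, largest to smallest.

65, 63, 44, 32, 24, 22 bp

XhoI sites (CTCGAG) start at positions 66, 90.
XhoI cuts after the first base of each site, so after positions 66, 90.
HindIII sites (AAGCTT) start at positions 44, 122, 185.
HindIII cuts after the first base of each site, so after positions 44, 122, 185.
Combined cut positions: 44, 66, 90, 122, 185.
Linear molecule, 5 cuts → 6 fragments:
  1–44 → 44 bp
  45–66 → 22 bp
  67–90 → 24 bp
  91–122 → 32 bp
  123–185 → 63 bp
  186–250 → 65 bp
Sorted largest to smallest: 65, 63, 44, 32, 24, 22 bp.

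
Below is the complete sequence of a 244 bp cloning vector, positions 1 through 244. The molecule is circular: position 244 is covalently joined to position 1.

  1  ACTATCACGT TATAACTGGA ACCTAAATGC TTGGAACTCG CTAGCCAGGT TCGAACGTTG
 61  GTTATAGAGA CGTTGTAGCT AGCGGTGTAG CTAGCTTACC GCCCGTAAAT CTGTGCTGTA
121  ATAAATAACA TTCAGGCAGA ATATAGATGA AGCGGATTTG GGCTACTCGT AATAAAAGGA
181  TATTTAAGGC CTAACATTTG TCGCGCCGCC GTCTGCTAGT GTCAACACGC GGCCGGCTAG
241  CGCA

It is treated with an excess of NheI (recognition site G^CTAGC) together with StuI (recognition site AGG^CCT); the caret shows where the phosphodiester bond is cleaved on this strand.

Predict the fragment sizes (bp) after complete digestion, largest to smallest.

99, 48, 47, 38, 12 bp

NheI sites (GCTAGC) start at positions 40, 78, 90, 236.
NheI cuts after the first base of each site, so after positions 40, 78, 90, 236.
The StuI site (AGGCCT) starts at position 187.
StuI cuts after base 3 of each site, so after position 189.
Combined cut positions: 40, 78, 90, 189, 236.
Circular molecule, 5 cuts → 5 fragments:
  41–78 → 38 bp
  79–90 → 12 bp
  91–189 → 99 bp
  190–236 → 47 bp
  237–244 then 1–40 → 8 + 40 = 48 bp
Sorted largest to smallest: 99, 48, 47, 38, 12 bp.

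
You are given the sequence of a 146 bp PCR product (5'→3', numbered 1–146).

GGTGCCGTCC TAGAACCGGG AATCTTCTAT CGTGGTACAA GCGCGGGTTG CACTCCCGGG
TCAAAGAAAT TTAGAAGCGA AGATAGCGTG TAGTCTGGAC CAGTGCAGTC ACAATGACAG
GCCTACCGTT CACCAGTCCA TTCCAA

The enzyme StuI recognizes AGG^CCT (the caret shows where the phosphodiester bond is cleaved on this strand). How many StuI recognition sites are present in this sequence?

1

AGGCCT occurs starting at position 119.
StuI cuts at 1 site.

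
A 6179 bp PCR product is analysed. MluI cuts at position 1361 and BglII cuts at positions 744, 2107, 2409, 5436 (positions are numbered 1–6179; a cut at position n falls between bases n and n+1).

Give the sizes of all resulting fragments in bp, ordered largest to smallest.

Combined cut positions (sorted): 744, 1361, 2107, 2409, 5436.
Linear molecule, 5 cuts → 6 fragments:
  744 − 0 = 744 bp
  1361 − 744 = 617 bp
  2107 − 1361 = 746 bp
  2409 − 2107 = 302 bp
  5436 − 2409 = 3027 bp
  6179 − 5436 = 743 bp
Sorted largest to smallest: 3027, 746, 744, 743, 617, 302 bp.

3027, 746, 744, 743, 617, 302 bp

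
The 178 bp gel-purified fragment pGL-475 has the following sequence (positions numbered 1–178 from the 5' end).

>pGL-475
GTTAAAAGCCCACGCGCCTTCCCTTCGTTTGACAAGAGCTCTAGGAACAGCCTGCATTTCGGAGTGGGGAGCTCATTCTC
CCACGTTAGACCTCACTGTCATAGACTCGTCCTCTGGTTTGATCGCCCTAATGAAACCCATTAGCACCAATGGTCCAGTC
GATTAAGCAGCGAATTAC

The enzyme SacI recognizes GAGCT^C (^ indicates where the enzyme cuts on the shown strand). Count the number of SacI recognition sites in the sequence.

2

GAGCTC occurs starting at positions 36, 69.
SacI cuts at 2 sites.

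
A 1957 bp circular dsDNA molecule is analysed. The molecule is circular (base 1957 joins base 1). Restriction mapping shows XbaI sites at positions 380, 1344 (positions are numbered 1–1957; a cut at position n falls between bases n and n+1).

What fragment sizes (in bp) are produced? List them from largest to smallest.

993, 964 bp

Circular molecule, 2 cuts → 2 fragments:
  1344 − 380 = 964 bp
  wrap: 1957 − 1344 + 380 = 993 bp
Sorted largest to smallest: 993, 964 bp.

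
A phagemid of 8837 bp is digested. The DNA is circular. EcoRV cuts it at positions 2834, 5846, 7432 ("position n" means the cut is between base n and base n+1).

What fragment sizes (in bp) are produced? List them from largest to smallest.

Circular molecule, 3 cuts → 3 fragments:
  5846 − 2834 = 3012 bp
  7432 − 5846 = 1586 bp
  wrap: 8837 − 7432 + 2834 = 4239 bp
Sorted largest to smallest: 4239, 3012, 1586 bp.

4239, 3012, 1586 bp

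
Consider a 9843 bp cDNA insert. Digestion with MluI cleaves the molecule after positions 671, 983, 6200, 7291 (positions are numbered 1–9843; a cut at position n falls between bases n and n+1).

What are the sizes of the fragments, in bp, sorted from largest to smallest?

Linear molecule, 4 cuts → 5 fragments:
  671 − 0 = 671 bp
  983 − 671 = 312 bp
  6200 − 983 = 5217 bp
  7291 − 6200 = 1091 bp
  9843 − 7291 = 2552 bp
Sorted largest to smallest: 5217, 2552, 1091, 671, 312 bp.

5217, 2552, 1091, 671, 312 bp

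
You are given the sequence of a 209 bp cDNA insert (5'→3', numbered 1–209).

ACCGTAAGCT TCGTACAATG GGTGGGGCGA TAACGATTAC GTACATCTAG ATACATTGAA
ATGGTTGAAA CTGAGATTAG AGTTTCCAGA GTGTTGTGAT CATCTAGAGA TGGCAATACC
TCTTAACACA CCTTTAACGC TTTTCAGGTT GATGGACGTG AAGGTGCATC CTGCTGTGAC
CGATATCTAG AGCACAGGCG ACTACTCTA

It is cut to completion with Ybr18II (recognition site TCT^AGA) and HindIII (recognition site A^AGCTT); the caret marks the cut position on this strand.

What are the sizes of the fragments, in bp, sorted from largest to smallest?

Ybr18II sites (TCTAGA) start at positions 46, 103, 186.
Ybr18II cuts after base 3 of each site, so after positions 48, 105, 188.
The HindIII site (AAGCTT) starts at position 6.
HindIII cuts after the first base of each site, so after position 6.
Combined cut positions: 6, 48, 105, 188.
Linear molecule, 4 cuts → 5 fragments:
  1–6 → 6 bp
  7–48 → 42 bp
  49–105 → 57 bp
  106–188 → 83 bp
  189–209 → 21 bp
Sorted largest to smallest: 83, 57, 42, 21, 6 bp.

83, 57, 42, 21, 6 bp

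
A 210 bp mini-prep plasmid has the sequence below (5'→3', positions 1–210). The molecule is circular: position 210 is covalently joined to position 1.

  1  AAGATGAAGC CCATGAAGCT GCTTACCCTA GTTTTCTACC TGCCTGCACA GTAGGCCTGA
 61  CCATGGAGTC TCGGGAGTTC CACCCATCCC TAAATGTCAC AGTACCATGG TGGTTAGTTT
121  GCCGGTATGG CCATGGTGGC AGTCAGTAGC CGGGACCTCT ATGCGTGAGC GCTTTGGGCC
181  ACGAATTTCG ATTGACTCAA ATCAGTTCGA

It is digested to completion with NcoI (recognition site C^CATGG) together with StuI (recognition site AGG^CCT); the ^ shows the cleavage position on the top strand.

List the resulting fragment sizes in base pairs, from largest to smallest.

NcoI sites (CCATGG) start at positions 61, 105, 131.
NcoI cuts after the first base of each site, so after positions 61, 105, 131.
The StuI site (AGGCCT) starts at position 53.
StuI cuts after base 3 of each site, so after position 55.
Combined cut positions: 55, 61, 105, 131.
Circular molecule, 4 cuts → 4 fragments:
  56–61 → 6 bp
  62–105 → 44 bp
  106–131 → 26 bp
  132–210 then 1–55 → 79 + 55 = 134 bp
Sorted largest to smallest: 134, 44, 26, 6 bp.

134, 44, 26, 6 bp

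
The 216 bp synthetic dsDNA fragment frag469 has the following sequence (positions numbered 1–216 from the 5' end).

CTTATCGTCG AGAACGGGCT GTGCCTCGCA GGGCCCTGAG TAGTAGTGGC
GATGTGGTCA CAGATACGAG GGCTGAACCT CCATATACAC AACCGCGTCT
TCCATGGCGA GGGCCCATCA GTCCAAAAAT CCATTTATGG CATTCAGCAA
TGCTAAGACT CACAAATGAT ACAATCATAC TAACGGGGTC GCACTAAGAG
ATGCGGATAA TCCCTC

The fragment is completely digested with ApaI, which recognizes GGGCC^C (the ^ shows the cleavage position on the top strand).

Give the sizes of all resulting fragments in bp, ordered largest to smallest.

ApaI sites (GGGCCC) start at positions 31, 111.
ApaI cuts after base 5 of each site (before the last base), so after positions 35, 115.
Linear molecule, 2 cuts → 3 fragments:
  1–35 → 35 bp
  36–115 → 80 bp
  116–216 → 101 bp
Sorted largest to smallest: 101, 80, 35 bp.

101, 80, 35 bp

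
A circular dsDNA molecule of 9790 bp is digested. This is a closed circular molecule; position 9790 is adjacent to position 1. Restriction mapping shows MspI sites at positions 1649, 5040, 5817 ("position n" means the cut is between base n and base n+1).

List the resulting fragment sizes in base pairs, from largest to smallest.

5622, 3391, 777 bp

Circular molecule, 3 cuts → 3 fragments:
  5040 − 1649 = 3391 bp
  5817 − 5040 = 777 bp
  wrap: 9790 − 5817 + 1649 = 5622 bp
Sorted largest to smallest: 5622, 3391, 777 bp.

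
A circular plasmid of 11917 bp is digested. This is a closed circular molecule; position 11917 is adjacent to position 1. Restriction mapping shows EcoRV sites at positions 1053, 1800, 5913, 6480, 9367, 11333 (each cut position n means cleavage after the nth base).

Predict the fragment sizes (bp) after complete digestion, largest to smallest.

4113, 2887, 1966, 1637, 747, 567 bp

Circular molecule, 6 cuts → 6 fragments:
  1800 − 1053 = 747 bp
  5913 − 1800 = 4113 bp
  6480 − 5913 = 567 bp
  9367 − 6480 = 2887 bp
  11333 − 9367 = 1966 bp
  wrap: 11917 − 11333 + 1053 = 1637 bp
Sorted largest to smallest: 4113, 2887, 1966, 1637, 747, 567 bp.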